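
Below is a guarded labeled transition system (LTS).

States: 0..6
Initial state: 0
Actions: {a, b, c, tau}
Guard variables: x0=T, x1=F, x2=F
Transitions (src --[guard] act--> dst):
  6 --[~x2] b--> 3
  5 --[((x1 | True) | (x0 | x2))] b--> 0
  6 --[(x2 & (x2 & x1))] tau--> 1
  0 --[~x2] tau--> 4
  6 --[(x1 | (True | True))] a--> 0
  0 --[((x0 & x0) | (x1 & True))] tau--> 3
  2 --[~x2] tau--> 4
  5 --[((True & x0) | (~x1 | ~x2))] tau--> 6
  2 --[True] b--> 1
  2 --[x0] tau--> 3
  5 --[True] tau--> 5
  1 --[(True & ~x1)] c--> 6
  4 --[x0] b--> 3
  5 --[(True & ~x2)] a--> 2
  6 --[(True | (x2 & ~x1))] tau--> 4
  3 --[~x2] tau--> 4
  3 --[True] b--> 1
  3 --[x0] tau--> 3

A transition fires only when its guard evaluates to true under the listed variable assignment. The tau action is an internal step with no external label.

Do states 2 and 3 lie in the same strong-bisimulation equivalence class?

Answer: BISIMILAR

Analysis:
Refine partition for ~:
  round 0: {{0,1,2,3,4,5,6}}
  round 1: {{0},{1},{2,3},{4},{5,6}}
  round 2: {{0},{1},{2,3},{4},{5},{6}}
Fixed point at round 3; 6 class(es).
[2]={2,3}  [3]={2,3}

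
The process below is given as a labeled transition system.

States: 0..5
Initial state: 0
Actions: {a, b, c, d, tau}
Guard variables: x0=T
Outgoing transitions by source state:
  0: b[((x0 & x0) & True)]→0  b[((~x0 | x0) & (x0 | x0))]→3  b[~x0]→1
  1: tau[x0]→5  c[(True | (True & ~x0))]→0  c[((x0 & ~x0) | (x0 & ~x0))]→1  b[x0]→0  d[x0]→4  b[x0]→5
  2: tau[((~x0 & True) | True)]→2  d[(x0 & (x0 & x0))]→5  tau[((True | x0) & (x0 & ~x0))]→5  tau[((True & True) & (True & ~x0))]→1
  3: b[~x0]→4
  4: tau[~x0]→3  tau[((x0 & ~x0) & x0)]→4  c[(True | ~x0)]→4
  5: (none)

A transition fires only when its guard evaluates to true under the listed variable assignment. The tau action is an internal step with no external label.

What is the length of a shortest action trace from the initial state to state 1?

BFS to 1:
  depth 0: {0}
  depth 1: {3}
1 never appears.

Answer: UNREACHABLE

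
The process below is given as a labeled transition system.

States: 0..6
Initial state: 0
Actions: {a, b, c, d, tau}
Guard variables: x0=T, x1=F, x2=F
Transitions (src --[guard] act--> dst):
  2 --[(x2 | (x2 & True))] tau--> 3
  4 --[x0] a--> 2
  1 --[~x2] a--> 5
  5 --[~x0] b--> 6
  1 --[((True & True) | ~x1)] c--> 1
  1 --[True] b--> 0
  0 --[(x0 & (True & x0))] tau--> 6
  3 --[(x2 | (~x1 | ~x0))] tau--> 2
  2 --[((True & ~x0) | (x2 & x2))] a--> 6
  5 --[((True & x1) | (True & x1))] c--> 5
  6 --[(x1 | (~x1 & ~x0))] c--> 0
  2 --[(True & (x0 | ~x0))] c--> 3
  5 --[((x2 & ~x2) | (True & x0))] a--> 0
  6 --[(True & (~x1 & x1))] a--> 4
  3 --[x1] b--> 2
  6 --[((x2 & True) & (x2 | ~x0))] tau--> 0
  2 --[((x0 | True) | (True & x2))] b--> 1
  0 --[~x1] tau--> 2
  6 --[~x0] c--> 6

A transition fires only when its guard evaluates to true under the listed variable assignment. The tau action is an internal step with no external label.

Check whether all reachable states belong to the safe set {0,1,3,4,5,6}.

Inv-set: {0,1,3,4,5,6}
R = {0,1,2,3,5,6}
  0: ok
  1: ok
  2: ✗ unsafe
  3: ok
  5: ok
  6: ok
witness against invariant: tau → 2

Answer: INVARIANT VIOLATED at state 2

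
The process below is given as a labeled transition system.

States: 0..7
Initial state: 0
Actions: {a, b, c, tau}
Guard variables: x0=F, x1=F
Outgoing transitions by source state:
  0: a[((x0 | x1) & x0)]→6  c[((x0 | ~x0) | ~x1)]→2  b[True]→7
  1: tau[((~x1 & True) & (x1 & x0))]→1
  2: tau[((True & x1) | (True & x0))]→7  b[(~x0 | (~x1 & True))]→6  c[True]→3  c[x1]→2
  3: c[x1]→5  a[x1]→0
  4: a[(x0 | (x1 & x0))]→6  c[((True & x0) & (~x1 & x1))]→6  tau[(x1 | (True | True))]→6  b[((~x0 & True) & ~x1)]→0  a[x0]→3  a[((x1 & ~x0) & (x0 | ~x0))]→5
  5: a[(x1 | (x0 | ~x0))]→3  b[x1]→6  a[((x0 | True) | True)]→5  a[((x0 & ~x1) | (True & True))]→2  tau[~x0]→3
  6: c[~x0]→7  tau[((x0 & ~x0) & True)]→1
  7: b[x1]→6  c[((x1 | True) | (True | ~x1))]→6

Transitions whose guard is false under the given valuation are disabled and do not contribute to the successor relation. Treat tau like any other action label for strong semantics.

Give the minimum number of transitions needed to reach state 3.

BFS to 3:
  L0 = {0}
  L1 = {2,7}
  L2 = {3,6}
depth(3)=2, e.g. c·c

Answer: 2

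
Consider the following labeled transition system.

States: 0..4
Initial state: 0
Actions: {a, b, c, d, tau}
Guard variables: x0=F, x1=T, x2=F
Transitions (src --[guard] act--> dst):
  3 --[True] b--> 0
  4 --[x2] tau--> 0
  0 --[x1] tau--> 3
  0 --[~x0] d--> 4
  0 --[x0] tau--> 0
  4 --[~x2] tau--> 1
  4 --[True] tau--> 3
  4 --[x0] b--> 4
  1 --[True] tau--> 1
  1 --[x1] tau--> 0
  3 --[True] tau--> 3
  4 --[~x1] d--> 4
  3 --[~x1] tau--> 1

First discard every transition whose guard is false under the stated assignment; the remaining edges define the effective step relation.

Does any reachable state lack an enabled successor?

Answer: DEADLOCK-FREE

Trace:
Reach set: {0,1,3,4}
  0: d→4  tau→3  [2 exit(s)]
  1: tau→0  tau→1  [2 exit(s)]
  3: b→0  tau→3  [2 exit(s)]
  4: tau→1  tau→3  [2 exit(s)]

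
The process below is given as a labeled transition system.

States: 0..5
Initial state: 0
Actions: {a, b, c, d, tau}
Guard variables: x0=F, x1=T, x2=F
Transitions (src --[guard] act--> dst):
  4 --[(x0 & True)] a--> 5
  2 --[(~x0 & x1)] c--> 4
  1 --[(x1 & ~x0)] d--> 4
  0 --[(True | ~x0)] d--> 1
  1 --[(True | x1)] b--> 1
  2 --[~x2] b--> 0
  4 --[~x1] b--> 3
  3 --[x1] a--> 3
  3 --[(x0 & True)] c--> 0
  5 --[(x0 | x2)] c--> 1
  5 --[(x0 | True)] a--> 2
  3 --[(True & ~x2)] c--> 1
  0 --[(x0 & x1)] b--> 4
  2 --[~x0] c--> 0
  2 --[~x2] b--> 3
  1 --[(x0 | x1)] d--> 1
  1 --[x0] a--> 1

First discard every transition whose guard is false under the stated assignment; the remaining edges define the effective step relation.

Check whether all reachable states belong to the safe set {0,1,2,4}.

Inv-set: {0,1,2,4}
Reach set: {0,1,4}
  0: ok
  1: ok
  4: ok

Answer: INVARIANT HOLDS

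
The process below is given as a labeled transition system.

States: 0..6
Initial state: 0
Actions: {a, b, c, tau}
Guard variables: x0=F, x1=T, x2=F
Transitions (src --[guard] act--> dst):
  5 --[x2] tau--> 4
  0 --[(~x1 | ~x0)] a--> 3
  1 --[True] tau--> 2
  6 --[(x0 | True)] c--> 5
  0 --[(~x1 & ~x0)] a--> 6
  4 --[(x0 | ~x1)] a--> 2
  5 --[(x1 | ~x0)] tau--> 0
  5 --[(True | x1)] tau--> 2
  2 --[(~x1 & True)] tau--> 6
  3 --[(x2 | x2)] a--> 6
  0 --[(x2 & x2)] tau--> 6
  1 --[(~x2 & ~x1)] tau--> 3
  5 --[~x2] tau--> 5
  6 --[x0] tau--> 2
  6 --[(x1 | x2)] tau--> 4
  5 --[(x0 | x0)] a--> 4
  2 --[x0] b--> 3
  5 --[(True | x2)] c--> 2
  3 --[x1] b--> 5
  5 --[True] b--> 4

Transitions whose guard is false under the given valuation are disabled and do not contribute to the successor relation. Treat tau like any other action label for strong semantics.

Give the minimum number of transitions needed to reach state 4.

BFS to 4:
  L0 = {0}
  L1 = {3}
  L2 = {5}
  L3 = {2,4}
4 enters at depth 3; path a·b·b

Answer: 3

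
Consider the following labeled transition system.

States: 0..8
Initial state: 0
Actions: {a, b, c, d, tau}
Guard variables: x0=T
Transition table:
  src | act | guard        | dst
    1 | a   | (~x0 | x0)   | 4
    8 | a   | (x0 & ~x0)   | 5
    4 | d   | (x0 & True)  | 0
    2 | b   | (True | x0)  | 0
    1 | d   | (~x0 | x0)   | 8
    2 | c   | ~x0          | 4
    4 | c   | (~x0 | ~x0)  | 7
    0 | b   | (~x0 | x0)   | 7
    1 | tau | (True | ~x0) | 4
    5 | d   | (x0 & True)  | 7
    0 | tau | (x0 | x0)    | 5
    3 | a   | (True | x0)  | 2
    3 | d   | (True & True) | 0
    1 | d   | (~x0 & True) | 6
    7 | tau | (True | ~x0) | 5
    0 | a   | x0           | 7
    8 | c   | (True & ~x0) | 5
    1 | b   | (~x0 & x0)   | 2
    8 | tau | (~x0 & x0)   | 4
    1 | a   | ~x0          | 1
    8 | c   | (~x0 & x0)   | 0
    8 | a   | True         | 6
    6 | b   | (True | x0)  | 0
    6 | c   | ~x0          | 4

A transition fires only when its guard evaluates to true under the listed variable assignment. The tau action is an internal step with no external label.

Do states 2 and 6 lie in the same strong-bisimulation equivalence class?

Refine partition for ~:
  round 0: {{0,1,2,3,4,5,6,7,8}}
  round 1: {{0},{1},{2,6},{3},{4,5},{7},{8}}
  round 2: {{0},{1},{2,6},{3},{4},{5},{7},{8}}
8 equivalence class(es) (converged in 3)
class of 2: {2,6}; class of 6: {2,6}

Answer: BISIMILAR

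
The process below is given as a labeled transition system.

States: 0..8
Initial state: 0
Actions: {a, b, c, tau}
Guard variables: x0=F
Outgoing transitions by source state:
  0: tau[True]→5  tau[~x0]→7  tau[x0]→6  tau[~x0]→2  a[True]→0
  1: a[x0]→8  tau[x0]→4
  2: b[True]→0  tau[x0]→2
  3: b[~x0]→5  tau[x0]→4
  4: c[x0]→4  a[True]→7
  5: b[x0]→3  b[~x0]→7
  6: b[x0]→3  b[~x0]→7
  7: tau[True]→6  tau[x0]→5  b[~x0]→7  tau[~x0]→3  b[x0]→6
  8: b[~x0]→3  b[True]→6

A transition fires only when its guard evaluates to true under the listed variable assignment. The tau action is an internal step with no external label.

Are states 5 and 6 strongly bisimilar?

Answer: BISIMILAR

Analysis:
Bisimulation quotient by refinement:
  P[0] = {{0,1,2,3,4,5,6,7,8}}
  P[1] = {{0},{1},{2,3,5,6,8},{4},{7}}
  P[2] = {{0},{1},{2},{3,8},{4},{5,6},{7}}
  P[3] = {{0},{1},{2},{3},{4},{5,6},{7},{8}}
8 equivalence class(es) (converged in 4)
[5]={5,6}  [6]={5,6}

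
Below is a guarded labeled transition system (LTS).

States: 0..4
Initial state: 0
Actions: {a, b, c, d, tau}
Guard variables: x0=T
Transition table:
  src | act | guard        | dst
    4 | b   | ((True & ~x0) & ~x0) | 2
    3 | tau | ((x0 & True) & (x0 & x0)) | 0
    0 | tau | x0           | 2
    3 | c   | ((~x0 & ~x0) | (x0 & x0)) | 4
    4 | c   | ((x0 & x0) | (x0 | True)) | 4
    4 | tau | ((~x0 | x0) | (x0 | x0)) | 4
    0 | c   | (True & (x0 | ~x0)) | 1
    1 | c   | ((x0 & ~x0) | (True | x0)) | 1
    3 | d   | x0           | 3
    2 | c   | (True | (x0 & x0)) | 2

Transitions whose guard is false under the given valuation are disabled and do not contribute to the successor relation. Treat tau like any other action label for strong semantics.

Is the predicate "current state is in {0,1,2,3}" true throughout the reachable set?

Answer: INVARIANT HOLDS

Trace:
Allowed set {0,1,2,3}
Reachable = {0,1,2}
  0: ✓
  1: ✓
  2: ✓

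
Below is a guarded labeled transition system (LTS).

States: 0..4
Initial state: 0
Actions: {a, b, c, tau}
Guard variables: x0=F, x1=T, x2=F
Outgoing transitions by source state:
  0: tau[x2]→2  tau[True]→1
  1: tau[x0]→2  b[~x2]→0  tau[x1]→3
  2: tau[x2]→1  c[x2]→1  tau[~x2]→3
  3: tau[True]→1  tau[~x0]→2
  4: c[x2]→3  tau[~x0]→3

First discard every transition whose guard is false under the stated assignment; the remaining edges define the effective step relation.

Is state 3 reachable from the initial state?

7 transition(s) survive guard evaluation.
depth 0: {0}
depth 1: {1}  cumulative {0,1}
depth 2: {3}  cumulative {0,1,3}
depth 3: {2}  cumulative {0,1,2,3}
Reach set: {0,1,2,3}
witness 3: tau·tau

Answer: REACHABLE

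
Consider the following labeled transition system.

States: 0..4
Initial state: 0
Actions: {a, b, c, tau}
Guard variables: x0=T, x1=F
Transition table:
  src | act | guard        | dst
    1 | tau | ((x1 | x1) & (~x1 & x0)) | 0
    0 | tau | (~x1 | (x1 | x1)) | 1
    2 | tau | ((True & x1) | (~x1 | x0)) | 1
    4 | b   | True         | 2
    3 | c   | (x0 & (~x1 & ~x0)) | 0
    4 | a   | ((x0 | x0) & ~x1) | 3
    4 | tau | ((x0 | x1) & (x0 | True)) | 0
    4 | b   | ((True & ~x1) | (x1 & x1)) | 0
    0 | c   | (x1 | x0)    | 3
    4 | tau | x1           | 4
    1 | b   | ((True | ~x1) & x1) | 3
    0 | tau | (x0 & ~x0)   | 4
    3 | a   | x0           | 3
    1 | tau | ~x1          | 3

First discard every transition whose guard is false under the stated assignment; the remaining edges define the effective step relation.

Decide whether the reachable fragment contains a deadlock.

Answer: DEADLOCK-FREE

Working:
Reachable = {0,1,3}
  0: c→3  tau→1  [deg 2]
  1: tau→3  [deg 1]
  3: a→3  [deg 1]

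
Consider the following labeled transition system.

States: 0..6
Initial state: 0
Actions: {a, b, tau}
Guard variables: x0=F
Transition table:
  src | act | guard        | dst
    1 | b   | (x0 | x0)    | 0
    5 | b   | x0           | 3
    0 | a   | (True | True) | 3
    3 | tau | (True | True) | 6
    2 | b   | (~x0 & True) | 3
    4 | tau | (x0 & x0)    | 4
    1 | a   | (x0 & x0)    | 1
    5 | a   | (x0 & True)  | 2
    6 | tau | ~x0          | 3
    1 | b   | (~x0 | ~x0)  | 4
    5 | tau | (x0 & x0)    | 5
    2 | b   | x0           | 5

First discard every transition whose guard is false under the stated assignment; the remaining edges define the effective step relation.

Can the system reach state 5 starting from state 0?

After dropping false guards: 5 live edges.
depth 0: {0}
depth 1: {3}  cumulative {0,3}
depth 2: {6}  cumulative {0,3,6}
R = {0,3,6}

Answer: UNREACHABLE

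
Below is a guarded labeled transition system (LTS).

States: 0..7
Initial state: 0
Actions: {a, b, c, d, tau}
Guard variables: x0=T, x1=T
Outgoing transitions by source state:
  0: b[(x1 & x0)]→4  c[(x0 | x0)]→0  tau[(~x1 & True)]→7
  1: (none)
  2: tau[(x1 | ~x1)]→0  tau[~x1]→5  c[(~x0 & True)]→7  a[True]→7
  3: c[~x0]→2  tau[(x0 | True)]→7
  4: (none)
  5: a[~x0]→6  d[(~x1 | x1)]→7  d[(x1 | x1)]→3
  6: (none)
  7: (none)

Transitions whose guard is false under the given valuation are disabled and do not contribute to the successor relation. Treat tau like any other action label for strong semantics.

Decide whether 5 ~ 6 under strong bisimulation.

Answer: NOT BISIMILAR

Working:
Refine partition for ~:
  P[0] = {{0,1,2,3,4,5,6,7}}
  P[1] = {{0},{1,4,6,7},{2},{3},{5}}
5 equivalence class(es) (converged in 2)
class of 5: {5}; class of 6: {1,4,6,7}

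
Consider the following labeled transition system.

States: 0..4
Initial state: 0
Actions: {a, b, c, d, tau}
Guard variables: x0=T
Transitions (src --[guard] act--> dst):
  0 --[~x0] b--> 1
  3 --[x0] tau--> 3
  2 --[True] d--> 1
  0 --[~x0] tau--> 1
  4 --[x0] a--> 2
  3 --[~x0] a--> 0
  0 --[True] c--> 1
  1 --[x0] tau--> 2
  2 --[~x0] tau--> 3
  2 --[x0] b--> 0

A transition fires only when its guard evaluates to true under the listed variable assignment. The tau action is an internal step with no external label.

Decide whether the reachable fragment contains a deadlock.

Answer: DEADLOCK-FREE

Working:
Reachable = {0,1,2}
  0: c→1  [1 exit(s)]
  1: tau→2  [1 exit(s)]
  2: b→0  d→1  [2 exit(s)]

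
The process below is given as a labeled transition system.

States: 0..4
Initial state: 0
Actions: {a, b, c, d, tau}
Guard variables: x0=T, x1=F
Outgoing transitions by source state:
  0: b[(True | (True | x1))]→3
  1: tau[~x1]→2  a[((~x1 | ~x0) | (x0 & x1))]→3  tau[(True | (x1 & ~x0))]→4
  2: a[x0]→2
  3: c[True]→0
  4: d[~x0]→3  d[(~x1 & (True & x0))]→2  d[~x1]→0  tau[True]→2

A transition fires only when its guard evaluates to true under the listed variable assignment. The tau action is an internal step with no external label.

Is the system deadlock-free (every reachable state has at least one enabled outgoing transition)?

Answer: DEADLOCK-FREE

Analysis:
Reachable = {0,3}
  0: b→3  [deg 1]
  3: c→0  [deg 1]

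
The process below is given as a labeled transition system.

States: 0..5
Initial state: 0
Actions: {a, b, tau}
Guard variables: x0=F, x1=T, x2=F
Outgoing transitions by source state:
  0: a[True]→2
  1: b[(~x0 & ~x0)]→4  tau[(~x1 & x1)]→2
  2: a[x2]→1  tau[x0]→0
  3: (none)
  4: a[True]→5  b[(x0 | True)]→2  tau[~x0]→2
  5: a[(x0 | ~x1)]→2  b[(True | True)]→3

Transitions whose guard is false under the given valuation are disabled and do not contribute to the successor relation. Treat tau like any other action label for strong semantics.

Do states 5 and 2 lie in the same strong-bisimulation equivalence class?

Answer: NOT BISIMILAR

Working:
Bisimulation quotient by refinement:
  round 0: {{0,1,2,3,4,5}}
  round 1: {{0},{1,5},{2,3},{4}}
  round 2: {{0},{1},{2,3},{4},{5}}
Fixed point at round 3; 5 class(es).
5∈{5}, 2∈{2,3}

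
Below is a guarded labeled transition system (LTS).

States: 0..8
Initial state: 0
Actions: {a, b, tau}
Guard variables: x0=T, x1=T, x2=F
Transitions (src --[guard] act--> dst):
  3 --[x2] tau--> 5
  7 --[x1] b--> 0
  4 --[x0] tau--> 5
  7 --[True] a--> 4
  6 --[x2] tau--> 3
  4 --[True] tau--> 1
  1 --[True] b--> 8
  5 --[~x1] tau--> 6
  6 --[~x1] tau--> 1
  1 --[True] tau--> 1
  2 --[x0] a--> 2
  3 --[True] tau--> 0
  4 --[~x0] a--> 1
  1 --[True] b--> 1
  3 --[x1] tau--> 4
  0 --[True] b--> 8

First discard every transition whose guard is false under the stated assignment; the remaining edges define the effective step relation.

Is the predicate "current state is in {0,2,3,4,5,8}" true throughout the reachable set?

Allowed set {0,2,3,4,5,8}
Reachable = {0,8}
  0: ok
  8: ok

Answer: INVARIANT HOLDS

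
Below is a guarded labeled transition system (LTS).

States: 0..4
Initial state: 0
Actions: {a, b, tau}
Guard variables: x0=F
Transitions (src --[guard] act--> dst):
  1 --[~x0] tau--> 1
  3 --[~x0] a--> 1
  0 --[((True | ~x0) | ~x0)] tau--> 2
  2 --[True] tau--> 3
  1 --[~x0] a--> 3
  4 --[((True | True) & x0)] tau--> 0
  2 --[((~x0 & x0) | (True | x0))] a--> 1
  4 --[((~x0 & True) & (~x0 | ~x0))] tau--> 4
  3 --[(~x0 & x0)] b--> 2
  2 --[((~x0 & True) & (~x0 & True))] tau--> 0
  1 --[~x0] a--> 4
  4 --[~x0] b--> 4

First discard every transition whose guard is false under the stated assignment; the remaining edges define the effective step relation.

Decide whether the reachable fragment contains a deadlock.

R = {0,1,2,3,4}
  0: tau→2  [1 exit(s)]
  1: a→3  a→4  tau→1  [3 exit(s)]
  2: a→1  tau→0  tau→3  [3 exit(s)]
  3: a→1  [1 exit(s)]
  4: b→4  tau→4  [2 exit(s)]

Answer: DEADLOCK-FREE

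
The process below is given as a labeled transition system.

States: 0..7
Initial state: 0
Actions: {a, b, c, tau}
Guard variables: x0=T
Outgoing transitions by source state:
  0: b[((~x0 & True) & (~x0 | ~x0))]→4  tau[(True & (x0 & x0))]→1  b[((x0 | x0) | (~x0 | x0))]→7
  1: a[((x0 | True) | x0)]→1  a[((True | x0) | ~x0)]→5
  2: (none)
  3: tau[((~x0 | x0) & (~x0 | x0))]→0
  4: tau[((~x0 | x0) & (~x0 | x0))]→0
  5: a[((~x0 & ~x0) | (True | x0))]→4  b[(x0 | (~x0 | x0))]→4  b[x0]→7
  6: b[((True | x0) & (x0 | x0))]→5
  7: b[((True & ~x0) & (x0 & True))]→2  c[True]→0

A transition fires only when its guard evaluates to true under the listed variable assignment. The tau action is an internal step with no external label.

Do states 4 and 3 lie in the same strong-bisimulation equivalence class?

Refine partition for ~:
  π0 = {{0,1,2,3,4,5,6,7}}
  π1 = {{0},{1},{2},{3,4},{5},{6},{7}}
stable after 2 split(s): 7 block(s)
4∈{3,4}, 3∈{3,4}

Answer: BISIMILAR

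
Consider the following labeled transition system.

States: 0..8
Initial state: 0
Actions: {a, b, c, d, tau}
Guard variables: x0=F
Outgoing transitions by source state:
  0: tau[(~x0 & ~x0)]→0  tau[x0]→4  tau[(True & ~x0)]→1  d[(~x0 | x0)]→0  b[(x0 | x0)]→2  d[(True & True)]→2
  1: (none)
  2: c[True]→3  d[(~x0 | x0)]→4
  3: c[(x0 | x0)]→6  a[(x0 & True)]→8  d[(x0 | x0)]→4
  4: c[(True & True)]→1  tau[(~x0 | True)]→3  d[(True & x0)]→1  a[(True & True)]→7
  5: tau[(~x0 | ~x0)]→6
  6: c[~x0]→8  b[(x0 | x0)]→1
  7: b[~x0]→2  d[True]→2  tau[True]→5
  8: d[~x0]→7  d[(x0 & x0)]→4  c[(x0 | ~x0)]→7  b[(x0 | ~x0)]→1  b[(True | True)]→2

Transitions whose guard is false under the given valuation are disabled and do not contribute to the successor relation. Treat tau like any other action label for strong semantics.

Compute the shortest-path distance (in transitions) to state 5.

Answer: 4

Working:
Layered search for 5:
  Layer 0: {0}
  Layer 1: {1,2}
  Layer 2: {3,4}
  Layer 3: {7}
  Layer 4: {5}
5 enters at depth 4; path d·d·a·tau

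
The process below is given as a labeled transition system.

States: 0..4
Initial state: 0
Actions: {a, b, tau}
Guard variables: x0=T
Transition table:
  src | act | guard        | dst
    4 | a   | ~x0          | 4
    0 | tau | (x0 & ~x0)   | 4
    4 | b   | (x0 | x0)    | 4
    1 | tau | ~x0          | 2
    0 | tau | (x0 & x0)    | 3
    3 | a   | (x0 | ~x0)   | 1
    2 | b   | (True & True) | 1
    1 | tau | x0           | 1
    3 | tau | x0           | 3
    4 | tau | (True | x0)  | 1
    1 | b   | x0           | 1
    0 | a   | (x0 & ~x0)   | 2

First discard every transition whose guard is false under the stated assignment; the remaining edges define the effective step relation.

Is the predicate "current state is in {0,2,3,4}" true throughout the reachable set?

Answer: INVARIANT VIOLATED at state 1

Analysis:
Inv-set: {0,2,3,4}
R = {0,1,3}
  0: ✓
  1: outside
  3: ✓
reach 1 via tau·a — violates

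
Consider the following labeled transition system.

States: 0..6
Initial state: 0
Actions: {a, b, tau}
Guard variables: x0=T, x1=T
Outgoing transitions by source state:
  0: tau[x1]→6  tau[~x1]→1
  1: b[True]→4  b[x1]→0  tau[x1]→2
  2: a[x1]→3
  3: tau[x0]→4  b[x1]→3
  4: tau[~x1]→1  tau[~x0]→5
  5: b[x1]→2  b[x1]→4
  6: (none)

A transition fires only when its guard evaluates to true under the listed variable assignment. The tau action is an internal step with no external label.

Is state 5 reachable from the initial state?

Answer: UNREACHABLE

Analysis:
Guard filter leaves 9 enabled edge(s).
Layer 0: {0}
Layer 1: {6}  now seen {0,6}
Reach set: {0,6}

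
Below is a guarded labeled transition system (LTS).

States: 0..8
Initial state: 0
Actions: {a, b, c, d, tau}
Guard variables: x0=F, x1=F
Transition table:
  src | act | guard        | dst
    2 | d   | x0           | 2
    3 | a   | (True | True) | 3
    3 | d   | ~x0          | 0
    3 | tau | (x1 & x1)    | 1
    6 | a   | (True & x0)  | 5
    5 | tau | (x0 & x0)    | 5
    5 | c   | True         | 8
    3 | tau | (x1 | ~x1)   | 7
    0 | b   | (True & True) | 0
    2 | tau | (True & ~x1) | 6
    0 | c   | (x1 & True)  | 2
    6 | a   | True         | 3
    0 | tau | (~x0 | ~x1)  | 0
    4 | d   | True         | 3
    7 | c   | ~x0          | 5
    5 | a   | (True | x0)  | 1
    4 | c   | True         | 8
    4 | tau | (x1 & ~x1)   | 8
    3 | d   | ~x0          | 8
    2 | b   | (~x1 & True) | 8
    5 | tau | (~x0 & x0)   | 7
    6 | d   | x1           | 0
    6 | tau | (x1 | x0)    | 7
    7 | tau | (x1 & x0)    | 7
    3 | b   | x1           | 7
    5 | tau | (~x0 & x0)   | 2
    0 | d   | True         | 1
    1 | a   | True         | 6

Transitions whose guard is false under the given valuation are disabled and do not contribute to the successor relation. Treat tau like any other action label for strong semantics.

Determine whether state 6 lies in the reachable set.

16 transition(s) survive guard evaluation.
L0 = {0}
L1 = {1}  now seen {0,1}
L2 = {6}  now seen {0,1,6}
L3 = {3}  now seen {0,1,3,6}
L4 = {7,8}  now seen {0,1,3,6,7,8}
L5 = {5}  now seen {0,1,3,5,6,7,8}
Reach set: {0,1,3,5,6,7,8}
Path to 6: d·a

Answer: REACHABLE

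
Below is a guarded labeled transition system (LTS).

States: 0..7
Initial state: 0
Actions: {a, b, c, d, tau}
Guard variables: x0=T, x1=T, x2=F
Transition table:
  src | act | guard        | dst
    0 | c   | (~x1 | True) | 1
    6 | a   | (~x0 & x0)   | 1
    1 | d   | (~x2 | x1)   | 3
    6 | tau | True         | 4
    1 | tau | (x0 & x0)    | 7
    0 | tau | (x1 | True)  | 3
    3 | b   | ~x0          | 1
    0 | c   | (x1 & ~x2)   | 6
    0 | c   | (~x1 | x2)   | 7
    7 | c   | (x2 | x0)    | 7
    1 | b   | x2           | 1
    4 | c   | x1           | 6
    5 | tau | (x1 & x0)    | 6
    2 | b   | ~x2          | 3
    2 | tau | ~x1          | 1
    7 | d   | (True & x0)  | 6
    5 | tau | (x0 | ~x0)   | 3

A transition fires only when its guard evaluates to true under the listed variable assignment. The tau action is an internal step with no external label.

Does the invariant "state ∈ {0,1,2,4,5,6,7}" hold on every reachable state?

Answer: INVARIANT VIOLATED at state 3

Working:
Allowed set {0,1,2,4,5,6,7}
Reach set: {0,1,3,4,6,7}
  0: ok
  1: ok
  3: outside
  4: ok
  6: ok
  7: ok
reach 3 via tau — violates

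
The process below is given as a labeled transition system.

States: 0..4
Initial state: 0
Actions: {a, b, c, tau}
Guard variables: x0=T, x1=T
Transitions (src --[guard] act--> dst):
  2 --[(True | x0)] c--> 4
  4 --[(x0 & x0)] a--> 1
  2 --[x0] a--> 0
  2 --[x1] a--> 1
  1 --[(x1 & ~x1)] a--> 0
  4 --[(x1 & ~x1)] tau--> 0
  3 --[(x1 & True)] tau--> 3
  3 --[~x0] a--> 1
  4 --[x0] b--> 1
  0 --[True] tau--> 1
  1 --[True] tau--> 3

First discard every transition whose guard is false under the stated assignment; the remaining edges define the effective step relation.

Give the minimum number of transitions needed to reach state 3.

Answer: 2

Analysis:
Layered search for 3:
  depth 0: {0}
  depth 1: {1}
  depth 2: {3}
3 enters at depth 2; path tau·tau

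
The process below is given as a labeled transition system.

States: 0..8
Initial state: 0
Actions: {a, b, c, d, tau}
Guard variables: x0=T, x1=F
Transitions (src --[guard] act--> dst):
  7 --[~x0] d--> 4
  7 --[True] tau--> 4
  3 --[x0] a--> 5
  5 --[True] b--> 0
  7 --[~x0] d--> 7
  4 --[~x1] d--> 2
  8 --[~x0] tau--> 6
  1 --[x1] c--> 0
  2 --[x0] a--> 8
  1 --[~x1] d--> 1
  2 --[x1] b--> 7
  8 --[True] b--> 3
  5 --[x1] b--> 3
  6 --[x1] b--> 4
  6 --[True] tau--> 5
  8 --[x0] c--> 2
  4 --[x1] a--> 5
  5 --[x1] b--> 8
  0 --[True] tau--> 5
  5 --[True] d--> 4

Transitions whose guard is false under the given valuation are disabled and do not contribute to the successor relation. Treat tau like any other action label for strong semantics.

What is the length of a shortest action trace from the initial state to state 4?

Layered search for 4:
  L0 = {0}
  L1 = {5}
  L2 = {4}
depth(4)=2, e.g. tau·d

Answer: 2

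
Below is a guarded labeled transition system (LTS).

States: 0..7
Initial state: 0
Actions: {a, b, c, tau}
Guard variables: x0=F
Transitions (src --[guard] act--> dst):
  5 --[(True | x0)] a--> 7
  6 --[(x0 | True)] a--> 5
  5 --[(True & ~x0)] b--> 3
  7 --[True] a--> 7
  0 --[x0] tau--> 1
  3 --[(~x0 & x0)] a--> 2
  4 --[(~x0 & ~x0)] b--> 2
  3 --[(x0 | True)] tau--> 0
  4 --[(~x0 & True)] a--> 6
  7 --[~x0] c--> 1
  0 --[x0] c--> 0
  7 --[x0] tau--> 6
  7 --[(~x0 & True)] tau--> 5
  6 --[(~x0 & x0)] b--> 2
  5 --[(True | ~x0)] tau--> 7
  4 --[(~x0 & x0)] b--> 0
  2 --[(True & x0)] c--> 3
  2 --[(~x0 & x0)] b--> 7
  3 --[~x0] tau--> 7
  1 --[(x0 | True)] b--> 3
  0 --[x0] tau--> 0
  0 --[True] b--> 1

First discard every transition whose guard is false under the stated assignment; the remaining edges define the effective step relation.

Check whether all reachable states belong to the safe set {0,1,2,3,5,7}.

Answer: INVARIANT HOLDS

Working:
Allowed set {0,1,2,3,5,7}
Reachable = {0,1,3,5,7}
  0: safe
  1: safe
  3: safe
  5: safe
  7: safe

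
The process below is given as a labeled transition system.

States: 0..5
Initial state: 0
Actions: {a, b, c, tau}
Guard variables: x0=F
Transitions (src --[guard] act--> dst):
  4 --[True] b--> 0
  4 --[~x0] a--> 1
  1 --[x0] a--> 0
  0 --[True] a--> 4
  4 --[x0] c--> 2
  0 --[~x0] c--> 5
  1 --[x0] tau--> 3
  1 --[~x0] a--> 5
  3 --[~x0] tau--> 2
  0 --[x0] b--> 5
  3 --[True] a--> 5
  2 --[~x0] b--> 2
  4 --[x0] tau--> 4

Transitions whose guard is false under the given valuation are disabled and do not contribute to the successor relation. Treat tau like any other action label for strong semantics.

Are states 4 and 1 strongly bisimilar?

Answer: NOT BISIMILAR

Analysis:
Bisimulation quotient by refinement:
  P[0] = {{0,1,2,3,4,5}}
  P[1] = {{0},{1},{2},{3},{4},{5}}
Fixed point at round 2; 6 class(es).
4∈{4}, 1∈{1}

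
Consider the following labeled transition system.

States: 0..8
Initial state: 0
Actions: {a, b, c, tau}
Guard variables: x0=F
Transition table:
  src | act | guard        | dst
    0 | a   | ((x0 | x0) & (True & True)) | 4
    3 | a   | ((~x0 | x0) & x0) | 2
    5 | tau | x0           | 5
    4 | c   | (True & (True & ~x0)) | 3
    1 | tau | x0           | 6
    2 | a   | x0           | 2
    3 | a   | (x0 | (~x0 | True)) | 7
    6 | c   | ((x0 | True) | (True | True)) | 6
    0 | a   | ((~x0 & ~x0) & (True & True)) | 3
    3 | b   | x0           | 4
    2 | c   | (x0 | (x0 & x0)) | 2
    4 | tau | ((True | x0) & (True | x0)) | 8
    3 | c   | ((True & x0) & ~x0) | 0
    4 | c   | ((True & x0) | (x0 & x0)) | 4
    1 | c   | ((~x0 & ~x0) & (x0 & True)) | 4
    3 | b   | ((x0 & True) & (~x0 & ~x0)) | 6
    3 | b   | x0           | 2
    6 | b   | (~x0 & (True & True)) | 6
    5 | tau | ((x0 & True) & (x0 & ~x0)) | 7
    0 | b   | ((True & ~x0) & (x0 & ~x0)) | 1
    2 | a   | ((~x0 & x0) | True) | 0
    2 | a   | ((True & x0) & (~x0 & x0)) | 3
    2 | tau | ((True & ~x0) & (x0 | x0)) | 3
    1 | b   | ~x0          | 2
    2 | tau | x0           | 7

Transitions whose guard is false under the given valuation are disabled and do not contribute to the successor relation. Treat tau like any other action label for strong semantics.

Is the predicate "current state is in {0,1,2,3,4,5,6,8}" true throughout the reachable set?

Answer: INVARIANT VIOLATED at state 7

Trace:
Inv-set: {0,1,2,3,4,5,6,8}
R = {0,3,7}
  0: ok
  3: ok
  7: VIOLATES
witness against invariant: a·a → 7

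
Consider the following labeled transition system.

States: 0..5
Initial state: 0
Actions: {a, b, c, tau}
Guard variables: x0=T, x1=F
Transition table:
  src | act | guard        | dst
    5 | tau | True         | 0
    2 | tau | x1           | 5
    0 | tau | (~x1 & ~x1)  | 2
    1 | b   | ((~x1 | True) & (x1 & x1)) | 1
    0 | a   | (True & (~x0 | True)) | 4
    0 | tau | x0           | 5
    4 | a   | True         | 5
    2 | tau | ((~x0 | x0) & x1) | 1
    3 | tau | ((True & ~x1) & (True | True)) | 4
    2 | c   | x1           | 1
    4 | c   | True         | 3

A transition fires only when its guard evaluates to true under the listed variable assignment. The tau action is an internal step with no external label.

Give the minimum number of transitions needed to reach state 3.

Answer: 2

Trace:
BFS to 3:
  depth 0: {0}
  depth 1: {2,4,5}
  depth 2: {3}
3 enters at depth 2; path a·c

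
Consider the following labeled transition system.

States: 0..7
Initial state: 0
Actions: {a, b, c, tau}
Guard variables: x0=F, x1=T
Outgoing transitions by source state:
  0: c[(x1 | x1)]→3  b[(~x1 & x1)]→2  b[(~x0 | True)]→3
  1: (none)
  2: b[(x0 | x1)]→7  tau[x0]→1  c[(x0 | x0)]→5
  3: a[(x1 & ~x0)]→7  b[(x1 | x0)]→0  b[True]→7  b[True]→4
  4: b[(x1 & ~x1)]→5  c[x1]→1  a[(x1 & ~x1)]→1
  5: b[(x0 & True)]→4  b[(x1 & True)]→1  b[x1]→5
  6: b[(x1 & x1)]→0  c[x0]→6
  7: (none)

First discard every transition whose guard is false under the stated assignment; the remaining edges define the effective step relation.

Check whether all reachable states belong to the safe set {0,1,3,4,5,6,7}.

Answer: INVARIANT HOLDS

Trace:
Allowed set {0,1,3,4,5,6,7}
Reachable = {0,1,3,4,7}
  0: ✓
  1: ✓
  3: ✓
  4: ✓
  7: ✓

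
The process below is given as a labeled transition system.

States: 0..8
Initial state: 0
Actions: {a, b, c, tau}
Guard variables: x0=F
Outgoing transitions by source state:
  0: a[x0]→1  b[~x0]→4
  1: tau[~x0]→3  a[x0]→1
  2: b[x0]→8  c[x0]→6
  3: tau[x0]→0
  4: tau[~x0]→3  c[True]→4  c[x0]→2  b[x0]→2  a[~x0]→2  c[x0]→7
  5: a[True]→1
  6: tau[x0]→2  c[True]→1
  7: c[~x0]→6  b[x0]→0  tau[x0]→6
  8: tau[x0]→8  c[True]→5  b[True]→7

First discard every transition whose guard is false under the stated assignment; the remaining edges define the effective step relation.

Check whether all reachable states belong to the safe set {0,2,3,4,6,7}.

Inv-set: {0,2,3,4,6,7}
Reach set: {0,2,3,4}
  0: ok
  2: ok
  3: ok
  4: ok

Answer: INVARIANT HOLDS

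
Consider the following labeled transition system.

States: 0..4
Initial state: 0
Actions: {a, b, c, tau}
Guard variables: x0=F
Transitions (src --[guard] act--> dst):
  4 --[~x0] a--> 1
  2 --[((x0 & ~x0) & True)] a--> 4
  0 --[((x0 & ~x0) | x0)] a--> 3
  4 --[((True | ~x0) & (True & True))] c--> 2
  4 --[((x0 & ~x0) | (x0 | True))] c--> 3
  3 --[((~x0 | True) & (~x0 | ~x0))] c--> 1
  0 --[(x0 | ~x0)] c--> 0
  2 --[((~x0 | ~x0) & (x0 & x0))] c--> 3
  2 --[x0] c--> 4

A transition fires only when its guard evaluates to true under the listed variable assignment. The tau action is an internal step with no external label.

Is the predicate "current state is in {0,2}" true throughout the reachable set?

Answer: INVARIANT HOLDS

Analysis:
Allowed set {0,2}
Reach set: {0}
  0: ✓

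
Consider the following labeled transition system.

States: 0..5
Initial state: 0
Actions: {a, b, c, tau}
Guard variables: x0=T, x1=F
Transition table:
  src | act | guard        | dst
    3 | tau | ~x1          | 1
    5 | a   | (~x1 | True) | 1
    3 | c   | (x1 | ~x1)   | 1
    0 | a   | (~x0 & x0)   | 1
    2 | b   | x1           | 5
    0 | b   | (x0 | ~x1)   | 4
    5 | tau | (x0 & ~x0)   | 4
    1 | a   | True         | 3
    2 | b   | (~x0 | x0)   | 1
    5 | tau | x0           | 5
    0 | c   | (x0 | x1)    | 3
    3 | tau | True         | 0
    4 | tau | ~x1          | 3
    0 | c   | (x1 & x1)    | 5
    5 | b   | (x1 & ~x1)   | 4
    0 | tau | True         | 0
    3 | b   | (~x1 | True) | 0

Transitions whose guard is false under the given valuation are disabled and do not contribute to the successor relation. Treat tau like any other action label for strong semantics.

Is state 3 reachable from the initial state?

Answer: REACHABLE

Working:
Guard filter leaves 12 enabled edge(s).
L0 = {0}
L1 = {3,4}  now seen {0,3,4}
L2 = {1}  now seen {0,1,3,4}
R = {0,1,3,4}
witness 3: c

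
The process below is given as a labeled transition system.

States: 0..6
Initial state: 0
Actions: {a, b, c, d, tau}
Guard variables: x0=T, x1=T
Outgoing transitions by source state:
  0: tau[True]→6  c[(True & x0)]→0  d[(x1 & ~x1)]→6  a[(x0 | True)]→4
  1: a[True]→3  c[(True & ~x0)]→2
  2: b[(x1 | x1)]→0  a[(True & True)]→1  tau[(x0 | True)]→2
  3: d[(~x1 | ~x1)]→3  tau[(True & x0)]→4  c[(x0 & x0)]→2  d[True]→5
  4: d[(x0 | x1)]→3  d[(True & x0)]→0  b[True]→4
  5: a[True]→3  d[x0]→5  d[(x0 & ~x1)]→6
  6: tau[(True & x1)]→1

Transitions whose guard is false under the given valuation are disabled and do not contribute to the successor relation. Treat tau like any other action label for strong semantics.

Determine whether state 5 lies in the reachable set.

Answer: REACHABLE

Trace:
16 transition(s) survive guard evaluation.
L0 = {0}
L1 = {4,6}  total {0,4,6}
L2 = {1,3}  total {0,1,3,4,6}
L3 = {2,5}  total {0,1,2,3,4,5,6}
Reach set: {0,1,2,3,4,5,6}
Path to 5: a·d·d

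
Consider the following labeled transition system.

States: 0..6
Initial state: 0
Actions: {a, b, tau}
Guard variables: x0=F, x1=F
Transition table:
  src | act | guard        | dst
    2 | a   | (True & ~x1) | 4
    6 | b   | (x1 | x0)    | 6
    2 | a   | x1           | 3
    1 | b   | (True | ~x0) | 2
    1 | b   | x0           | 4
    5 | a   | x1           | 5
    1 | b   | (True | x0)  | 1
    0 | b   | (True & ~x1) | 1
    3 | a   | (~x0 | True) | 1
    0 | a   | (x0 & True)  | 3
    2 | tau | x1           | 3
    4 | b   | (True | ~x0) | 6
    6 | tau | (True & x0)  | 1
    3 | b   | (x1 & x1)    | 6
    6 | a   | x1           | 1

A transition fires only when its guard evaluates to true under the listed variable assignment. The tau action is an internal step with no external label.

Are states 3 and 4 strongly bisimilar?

Bisimulation quotient by refinement:
  P[0] = {{0,1,2,3,4,5,6}}
  P[1] = {{0,1,4},{2,3},{5,6}}
  P[2] = {{0},{1},{2,3},{4},{5,6}}
  P[3] = {{0},{1},{2},{3},{4},{5,6}}
6 equivalence class(es) (converged in 4)
3∈{3}, 4∈{4}

Answer: NOT BISIMILAR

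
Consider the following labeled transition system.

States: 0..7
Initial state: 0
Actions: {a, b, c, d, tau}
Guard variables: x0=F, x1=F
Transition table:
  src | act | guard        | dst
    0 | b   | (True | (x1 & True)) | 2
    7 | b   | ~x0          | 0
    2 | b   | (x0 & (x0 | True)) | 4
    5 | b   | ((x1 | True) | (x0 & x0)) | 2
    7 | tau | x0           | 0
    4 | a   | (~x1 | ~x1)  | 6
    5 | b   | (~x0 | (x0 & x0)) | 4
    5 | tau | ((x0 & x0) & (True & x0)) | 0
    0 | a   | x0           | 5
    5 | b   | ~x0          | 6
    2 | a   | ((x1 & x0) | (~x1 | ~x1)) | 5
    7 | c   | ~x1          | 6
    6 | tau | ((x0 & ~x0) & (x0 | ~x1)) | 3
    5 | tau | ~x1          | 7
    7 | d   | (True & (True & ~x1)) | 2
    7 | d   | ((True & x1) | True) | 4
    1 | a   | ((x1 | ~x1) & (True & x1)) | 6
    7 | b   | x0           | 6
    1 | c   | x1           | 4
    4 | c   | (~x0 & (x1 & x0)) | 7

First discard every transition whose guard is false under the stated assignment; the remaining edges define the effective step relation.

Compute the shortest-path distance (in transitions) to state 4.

Answer: 3

Working:
Breadth-first toward 4:
  Layer 0: {0}
  Layer 1: {2}
  Layer 2: {5}
  Layer 3: {4,6,7}
4 enters at depth 3; path b·a·b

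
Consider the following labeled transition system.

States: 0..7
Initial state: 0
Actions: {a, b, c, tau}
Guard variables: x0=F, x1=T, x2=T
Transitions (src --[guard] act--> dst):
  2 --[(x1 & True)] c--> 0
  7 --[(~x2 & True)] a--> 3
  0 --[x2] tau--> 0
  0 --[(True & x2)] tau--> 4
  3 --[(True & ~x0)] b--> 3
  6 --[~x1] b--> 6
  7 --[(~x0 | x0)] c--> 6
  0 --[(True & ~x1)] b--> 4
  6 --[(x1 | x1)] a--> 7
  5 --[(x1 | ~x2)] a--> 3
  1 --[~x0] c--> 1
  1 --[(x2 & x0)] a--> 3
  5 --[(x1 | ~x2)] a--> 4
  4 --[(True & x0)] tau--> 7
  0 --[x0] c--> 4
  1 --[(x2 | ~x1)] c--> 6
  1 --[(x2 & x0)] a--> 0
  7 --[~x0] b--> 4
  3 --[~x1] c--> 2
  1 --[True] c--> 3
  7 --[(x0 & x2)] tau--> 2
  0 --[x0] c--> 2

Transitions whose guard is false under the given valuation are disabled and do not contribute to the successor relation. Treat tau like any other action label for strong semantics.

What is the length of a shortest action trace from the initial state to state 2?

BFS to 2:
  depth 0: {0}
  depth 1: {4}
2 never appears.

Answer: UNREACHABLE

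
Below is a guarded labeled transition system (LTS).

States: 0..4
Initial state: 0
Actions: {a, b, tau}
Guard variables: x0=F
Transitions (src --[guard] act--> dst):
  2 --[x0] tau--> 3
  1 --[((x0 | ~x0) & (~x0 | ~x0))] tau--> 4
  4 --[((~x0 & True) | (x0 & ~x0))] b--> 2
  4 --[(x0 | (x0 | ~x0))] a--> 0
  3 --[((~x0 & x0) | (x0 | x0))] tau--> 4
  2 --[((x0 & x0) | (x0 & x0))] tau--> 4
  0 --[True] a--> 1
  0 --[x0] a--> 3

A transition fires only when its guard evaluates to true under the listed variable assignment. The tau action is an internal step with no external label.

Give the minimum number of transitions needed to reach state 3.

Layered search for 3:
  depth 0: {0}
  depth 1: {1}
  depth 2: {4}
  depth 3: {2}
3 never appears.

Answer: UNREACHABLE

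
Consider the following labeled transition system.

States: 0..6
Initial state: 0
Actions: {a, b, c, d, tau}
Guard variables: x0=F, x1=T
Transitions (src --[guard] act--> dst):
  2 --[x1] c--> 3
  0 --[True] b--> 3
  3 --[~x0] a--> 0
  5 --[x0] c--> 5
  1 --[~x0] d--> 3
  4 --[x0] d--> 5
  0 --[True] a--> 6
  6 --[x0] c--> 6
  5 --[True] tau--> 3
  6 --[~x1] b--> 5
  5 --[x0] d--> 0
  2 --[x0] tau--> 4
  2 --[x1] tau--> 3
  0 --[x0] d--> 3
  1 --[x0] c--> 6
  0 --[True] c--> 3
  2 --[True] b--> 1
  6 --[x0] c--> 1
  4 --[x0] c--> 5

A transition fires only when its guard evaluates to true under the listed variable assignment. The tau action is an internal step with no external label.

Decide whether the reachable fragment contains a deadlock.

Answer: DEADLOCK at state 6

Analysis:
R = {0,3,6}
  0: a→6  b→3  c→3  [3 out]
  3: a→0  [1 out]
  6: ∅  [no exit]
trace reaching 6: a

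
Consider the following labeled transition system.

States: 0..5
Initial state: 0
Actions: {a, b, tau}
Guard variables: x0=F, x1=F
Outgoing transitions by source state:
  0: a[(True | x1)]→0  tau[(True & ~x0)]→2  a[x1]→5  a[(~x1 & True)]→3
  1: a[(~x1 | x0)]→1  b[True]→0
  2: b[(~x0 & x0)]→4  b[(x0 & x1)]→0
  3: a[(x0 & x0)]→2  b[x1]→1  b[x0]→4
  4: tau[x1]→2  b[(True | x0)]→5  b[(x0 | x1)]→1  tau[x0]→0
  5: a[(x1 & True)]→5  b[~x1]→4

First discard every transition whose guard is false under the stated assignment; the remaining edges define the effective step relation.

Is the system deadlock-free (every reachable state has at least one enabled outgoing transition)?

R = {0,2,3}
  0: a→0  a→3  tau→2  [deg 3]
  2: ∅  [no exit]
  3: ∅  [no exit]
Path to 2: tau

Answer: DEADLOCK at state 2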